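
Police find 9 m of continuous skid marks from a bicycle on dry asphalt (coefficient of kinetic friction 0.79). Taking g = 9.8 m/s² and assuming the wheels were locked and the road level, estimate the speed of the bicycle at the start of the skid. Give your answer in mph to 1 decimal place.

Initial speed ≈ 26.4 mph

Deceleration a = μg = 0.79 × 9.8 = 7.742 m/s².
v = √(2a·d) = √(2 × 7.742 × 9) = √139.356 = 11.8049 m/s.
= 11.8049 ÷ 0.44704 = 26.407 mph.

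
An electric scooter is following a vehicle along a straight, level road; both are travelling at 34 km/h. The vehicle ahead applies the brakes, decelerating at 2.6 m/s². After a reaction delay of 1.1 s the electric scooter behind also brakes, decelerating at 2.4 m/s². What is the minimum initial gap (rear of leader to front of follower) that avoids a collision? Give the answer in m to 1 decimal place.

34 km/h ÷ 3.6 = 9.4444 m/s.
Leader travels v²/(2a_L) = 89.197 / 5.200 = 17.153 m before stopping.
Follower covers v·t_r = 9.4444 × 1.1 = 10.389 m while reacting, then v²/(2a_F) = 89.197 / 4.800 = 18.583 m while braking, for a total of 10.389 + 18.583 = 28.972 m.
Since a_F ≤ a_L and the follower starts braking later, the follower is never slower than the leader, so the closest approach is when both have stopped.
Minimum gap = 28.972 − 17.153 = 11.819 m.

Minimum gap ≈ 11.8 m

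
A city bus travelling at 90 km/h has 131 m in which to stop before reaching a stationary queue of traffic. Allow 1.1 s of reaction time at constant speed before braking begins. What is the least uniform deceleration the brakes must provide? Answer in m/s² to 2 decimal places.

Required deceleration ≈ 3.02 m/s²

90 km/h ÷ 3.6 = 25.0000 m/s.
Distance covered during reaction = 25.0000 × 1.1 = 27.500 m.
Distance available for braking: 131 − 27.500 = 103.500 m.
v² = 2a·d ⇒ a = v²/(2d) = 25.0000² / (2 × 103.500) = 625.000 / 207.000 = 3.0193 m/s².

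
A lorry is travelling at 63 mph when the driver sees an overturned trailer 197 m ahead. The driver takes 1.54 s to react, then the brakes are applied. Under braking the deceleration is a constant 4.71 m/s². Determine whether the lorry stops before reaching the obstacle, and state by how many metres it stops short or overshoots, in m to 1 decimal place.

Yes — it stops 69.4 m short of the obstacle

63 mph × 0.44704 = 28.1635 m/s.
Reaction distance = 28.1635 × 1.54 = 43.372 m.
Braking distance = v²/(2a) = 793.183 / 9.420 = 84.202 m.
Total stopping distance = 43.372 + 84.202 = 127.574 m, vs 197 m available — it stops with 197 − 127.574 = 69.426 m to spare.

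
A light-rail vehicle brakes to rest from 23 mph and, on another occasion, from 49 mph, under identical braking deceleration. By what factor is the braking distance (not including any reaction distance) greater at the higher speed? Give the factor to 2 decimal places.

Factor ≈ 4.54

Braking distance d = v²/(2a), so with a fixed, d ∝ v².
Factor = (49/23)² = 2.1304² = 4.5386.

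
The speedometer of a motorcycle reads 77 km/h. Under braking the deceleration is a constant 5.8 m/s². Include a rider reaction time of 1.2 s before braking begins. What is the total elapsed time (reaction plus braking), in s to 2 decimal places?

Total time ≈ 4.89 s

77 km/h ÷ 3.6 = 21.3889 m/s.
Braking time = v/a = 21.3889 / 5.800 = 3.688 s.
Total = 1.2 + 3.688 = 4.888 s.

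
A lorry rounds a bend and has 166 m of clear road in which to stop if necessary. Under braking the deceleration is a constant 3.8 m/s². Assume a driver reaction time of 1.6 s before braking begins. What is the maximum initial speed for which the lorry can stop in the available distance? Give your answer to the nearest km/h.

Stopping distance: v·t_r + v²/(2a) = 166 with t_r = 1.6 s and a = 3.800 m/s².
So v² + 12.160 v − 1261.60 = 0.
Positive root: v = −a·t_r + √((a·t_r)² + 2a·d) = −6.080 + √(36.966 + 1261.60) = 29.9556 m/s.
29.9556 m/s × 3.6 = 107.840 km/h.

Maximum speed ≈ 108 km/h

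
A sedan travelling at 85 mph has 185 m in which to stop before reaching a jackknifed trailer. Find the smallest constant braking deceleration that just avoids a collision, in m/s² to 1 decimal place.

85 mph × 0.44704 = 37.9984 m/s.
v² = 2a·d ⇒ a = v²/(2d) = 37.9984² / (2 × 185.000) = 1443.878 / 370.000 = 3.9024 m/s².

Required deceleration ≈ 3.9 m/s²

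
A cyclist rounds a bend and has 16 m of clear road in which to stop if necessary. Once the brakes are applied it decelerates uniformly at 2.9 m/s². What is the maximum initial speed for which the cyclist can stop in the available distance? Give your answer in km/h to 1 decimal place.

Maximum speed ≈ 34.7 km/h

v²/(2a) = d ⇒ v = √(2 × 2.900 × 16) = √92.80 = 9.6333 m/s.
9.6333 m/s × 3.6 = 34.680 km/h.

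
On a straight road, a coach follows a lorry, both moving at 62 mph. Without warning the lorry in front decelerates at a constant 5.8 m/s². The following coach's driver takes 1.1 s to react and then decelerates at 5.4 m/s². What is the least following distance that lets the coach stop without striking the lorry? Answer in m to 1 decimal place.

62 mph × 0.44704 = 27.7165 m/s.
Leader travels v²/(2a_L) = 768.204 / 11.600 = 66.224 m before stopping.
Follower covers v·t_r = 27.7165 × 1.1 = 30.488 m while reacting, then v²/(2a_F) = 768.204 / 10.800 = 71.130 m while braking, for a total of 30.488 + 71.130 = 101.618 m.
Since a_F ≤ a_L and the follower starts braking later, the follower is never slower than the leader, so the closest approach is when both have stopped.
Minimum gap = 101.618 − 66.224 = 35.394 m.

Minimum gap ≈ 35.4 m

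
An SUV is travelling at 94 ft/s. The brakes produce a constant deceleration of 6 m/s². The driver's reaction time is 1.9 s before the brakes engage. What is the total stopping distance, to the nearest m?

94 ft/s × 0.3048 = 28.6512 m/s.
Reaction distance = v·t_r = 28.6512 × 1.9 = 54.437 m.
Braking distance = v²/(2a) = 28.6512² / (2 × 6.000) = 820.891 / 12.000 = 68.408 m.
Total = 54.437 + 68.408 = 122.845 m.

Total stopping distance ≈ 123 m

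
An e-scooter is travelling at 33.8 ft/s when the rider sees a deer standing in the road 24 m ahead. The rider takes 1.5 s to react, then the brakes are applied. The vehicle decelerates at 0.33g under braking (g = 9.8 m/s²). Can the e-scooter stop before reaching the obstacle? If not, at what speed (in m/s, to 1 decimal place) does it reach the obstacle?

33.8 ft/s × 0.3048 = 10.3022 m/s.
a = 0.33 × 9.8 = 3.234 m/s².
Reaction distance = 10.3022 × 1.5 = 15.453 m.
Braking distance needed to stop: v²/(2a) = 106.135 / 6.468 = 16.409 m, so total needed = 15.453 + 16.409 = 31.862 m > 24 m — it cannot stop.
Distance remaining when braking begins: 24 − 15.453 = 8.547 m.
v² = v₀² − 2a·d = 106.135 − 2 × 3.234 × 8.547 = 50.853 m²/s².
v = √50.853 = 7.131 m/s.

No — it strikes the obstacle at 7.1 m/s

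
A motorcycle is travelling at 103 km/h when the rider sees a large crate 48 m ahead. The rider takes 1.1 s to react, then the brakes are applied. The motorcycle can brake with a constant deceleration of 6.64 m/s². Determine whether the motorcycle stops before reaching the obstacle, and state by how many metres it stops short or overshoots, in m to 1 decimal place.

103 km/h ÷ 3.6 = 28.6111 m/s.
Reaction distance = 28.6111 × 1.1 = 31.472 m.
Braking distance = v²/(2a) = 818.595 / 13.280 = 61.641 m.
Total stopping distance = 31.472 + 61.641 = 93.113 m, vs 48 m available — it cannot stop in time and overshoots by 93.113 − 48 = 45.113 m.

No — it overshoots by 45.1 m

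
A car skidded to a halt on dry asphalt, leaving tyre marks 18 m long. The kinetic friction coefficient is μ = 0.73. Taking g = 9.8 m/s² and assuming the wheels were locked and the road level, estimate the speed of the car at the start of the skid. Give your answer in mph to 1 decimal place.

Initial speed ≈ 35.9 mph

Deceleration a = μg = 0.73 × 9.8 = 7.154 m/s².
v = √(2a·d) = √(2 × 7.154 × 18) = √257.544 = 16.0482 m/s.
= 16.0482 ÷ 0.44704 = 35.899 mph.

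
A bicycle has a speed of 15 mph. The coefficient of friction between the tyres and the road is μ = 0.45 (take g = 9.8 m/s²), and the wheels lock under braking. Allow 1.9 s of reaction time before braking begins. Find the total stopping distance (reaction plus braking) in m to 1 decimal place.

Total stopping distance ≈ 17.8 m

15 mph × 0.44704 = 6.7056 m/s.
a = μg = 0.45 × 9.8 = 4.410 m/s².
Reaction distance = v·t_r = 6.7056 × 1.9 = 12.741 m.
Braking distance = v²/(2a) = 6.7056² / (2 × 4.410) = 44.965 / 8.820 = 5.098 m.
Total = 12.741 + 5.098 = 17.839 m.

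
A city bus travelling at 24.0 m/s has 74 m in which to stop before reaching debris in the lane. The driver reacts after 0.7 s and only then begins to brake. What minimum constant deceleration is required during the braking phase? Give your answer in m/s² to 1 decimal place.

Distance covered during reaction = 24.0000 × 0.7 = 16.800 m.
Distance available for braking: 74 − 16.800 = 57.200 m.
v² = 2a·d ⇒ a = v²/(2d) = 24.0000² / (2 × 57.200) = 576.000 / 114.400 = 5.0350 m/s².

Required deceleration ≈ 5.0 m/s²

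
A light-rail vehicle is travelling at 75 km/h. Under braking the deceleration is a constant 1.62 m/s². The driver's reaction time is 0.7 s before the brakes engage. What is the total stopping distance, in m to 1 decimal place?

Total stopping distance ≈ 148.5 m

75 km/h ÷ 3.6 = 20.8333 m/s.
Reaction distance = v·t_r = 20.8333 × 0.7 = 14.583 m.
Braking distance = v²/(2a) = 20.8333² / (2 × 1.620) = 434.026 / 3.240 = 133.959 m.
Total = 14.583 + 133.959 = 148.542 m.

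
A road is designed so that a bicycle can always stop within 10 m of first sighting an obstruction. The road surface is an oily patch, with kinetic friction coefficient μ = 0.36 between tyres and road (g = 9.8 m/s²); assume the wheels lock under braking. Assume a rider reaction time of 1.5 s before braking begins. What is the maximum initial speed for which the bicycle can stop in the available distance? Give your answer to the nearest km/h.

Maximum speed ≈ 17 km/h

a = μg = 0.36 × 9.8 = 3.528 m/s².
Stopping distance: v·t_r + v²/(2a) = 10 with t_r = 1.5 s and a = 3.528 m/s².
So v² + 10.584 v − 70.56 = 0.
Positive root: v = −a·t_r + √((a·t_r)² + 2a·d) = −5.292 + √(28.005 + 70.56) = 4.6360 m/s.
4.6360 m/s × 3.6 = 16.690 km/h.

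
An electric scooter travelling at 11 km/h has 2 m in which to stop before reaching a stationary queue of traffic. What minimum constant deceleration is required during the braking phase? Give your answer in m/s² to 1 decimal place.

11 km/h ÷ 3.6 = 3.0556 m/s.
v² = 2a·d ⇒ a = v²/(2d) = 3.0556² / (2 × 2.000) = 9.337 / 4.000 = 2.3342 m/s².

Required deceleration ≈ 2.3 m/s²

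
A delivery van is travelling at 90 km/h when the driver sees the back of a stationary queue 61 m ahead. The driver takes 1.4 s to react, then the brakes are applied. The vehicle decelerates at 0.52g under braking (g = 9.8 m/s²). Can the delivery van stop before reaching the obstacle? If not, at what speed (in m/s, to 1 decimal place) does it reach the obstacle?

No — it strikes the obstacle at 19.0 m/s

90 km/h ÷ 3.6 = 25.0000 m/s.
a = 0.52 × 9.8 = 5.096 m/s².
Reaction distance = 25.0000 × 1.4 = 35.000 m.
Braking distance needed to stop: v²/(2a) = 625.000 / 10.192 = 61.323 m, so total needed = 35.000 + 61.323 = 96.323 m > 61 m — it cannot stop.
Distance remaining when braking begins: 61 − 35.000 = 26.000 m.
v² = v₀² − 2a·d = 625.000 − 2 × 5.096 × 26.000 = 360.008 m²/s².
v = √360.008 = 18.974 m/s.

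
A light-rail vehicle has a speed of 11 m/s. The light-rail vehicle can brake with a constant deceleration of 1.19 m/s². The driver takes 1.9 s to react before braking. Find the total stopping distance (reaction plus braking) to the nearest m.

Reaction distance = v·t_r = 11.0000 × 1.9 = 20.900 m.
Braking distance = v²/(2a) = 11.0000² / (2 × 1.190) = 121.000 / 2.380 = 50.840 m.
Total = 20.900 + 50.840 = 71.740 m.

Total stopping distance ≈ 72 m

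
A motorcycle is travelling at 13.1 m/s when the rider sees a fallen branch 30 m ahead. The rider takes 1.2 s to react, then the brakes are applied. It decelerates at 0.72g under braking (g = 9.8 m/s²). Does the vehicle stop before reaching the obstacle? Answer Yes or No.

a = 0.72 × 9.8 = 7.056 m/s².
Reaction distance = 13.1000 × 1.2 = 15.720 m.
Braking distance = v²/(2a) = 171.610 / 14.112 = 12.161 m.
Total stopping distance = 15.720 + 12.161 = 27.881 m, vs 30 m available — it stops with 30 − 27.881 = 2.119 m to spare.

Yes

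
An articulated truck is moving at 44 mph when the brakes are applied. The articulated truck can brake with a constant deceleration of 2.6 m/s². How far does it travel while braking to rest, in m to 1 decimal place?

44 mph × 0.44704 = 19.6698 m/s.
Braking distance = v²/(2a) = 19.6698² / (2 × 2.600) = 386.901 / 5.200 = 74.404 m.

Braking distance ≈ 74.4 m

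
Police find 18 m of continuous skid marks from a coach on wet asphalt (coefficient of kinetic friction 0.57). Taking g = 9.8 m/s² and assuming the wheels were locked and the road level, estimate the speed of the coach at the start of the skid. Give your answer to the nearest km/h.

Deceleration a = μg = 0.57 × 9.8 = 5.586 m/s².
v = √(2a·d) = √(2 × 5.586 × 18) = √201.096 = 14.1808 m/s.
= 14.1808 × 3.6 = 51.051 km/h.

Initial speed ≈ 51 km/h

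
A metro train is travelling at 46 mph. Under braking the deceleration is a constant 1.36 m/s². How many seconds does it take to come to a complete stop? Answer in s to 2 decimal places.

46 mph × 0.44704 = 20.5638 m/s.
Braking time = v/a = 20.5638 / 1.360 = 15.120 s.

Braking time ≈ 15.12 s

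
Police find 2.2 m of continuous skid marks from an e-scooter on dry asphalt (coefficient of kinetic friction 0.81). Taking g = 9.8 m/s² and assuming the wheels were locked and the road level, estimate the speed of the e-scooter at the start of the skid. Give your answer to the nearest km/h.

Initial speed ≈ 21 km/h

Deceleration a = μg = 0.81 × 9.8 = 7.938 m/s².
v = √(2a·d) = √(2 × 7.938 × 2.2) = √34.927 = 5.9099 m/s.
= 5.9099 × 3.6 = 21.276 km/h.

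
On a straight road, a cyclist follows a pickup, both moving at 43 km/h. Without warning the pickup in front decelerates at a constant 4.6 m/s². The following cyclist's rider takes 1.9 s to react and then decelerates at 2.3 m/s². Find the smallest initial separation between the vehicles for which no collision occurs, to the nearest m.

43 km/h ÷ 3.6 = 11.9444 m/s.
Leader travels v²/(2a_L) = 142.669 / 9.200 = 15.508 m before stopping.
Follower covers v·t_r = 11.9444 × 1.9 = 22.694 m while reacting, then v²/(2a_F) = 142.669 / 4.600 = 31.015 m while braking, for a total of 22.694 + 31.015 = 53.709 m.
Since a_F ≤ a_L and the follower starts braking later, the follower is never slower than the leader, so the closest approach is when both have stopped.
Minimum gap = 53.709 − 15.508 = 38.201 m.

Minimum gap ≈ 38 m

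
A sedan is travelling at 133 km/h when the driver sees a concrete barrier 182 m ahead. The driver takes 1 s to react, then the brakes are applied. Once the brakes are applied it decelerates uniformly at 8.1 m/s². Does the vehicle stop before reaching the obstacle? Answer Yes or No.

133 km/h ÷ 3.6 = 36.9444 m/s.
Reaction distance = 36.9444 × 1 = 36.944 m.
Braking distance = v²/(2a) = 1364.889 / 16.200 = 84.252 m.
Total stopping distance = 36.944 + 84.252 = 121.196 m, vs 182 m available — it stops with 182 − 121.196 = 60.804 m to spare.

Yes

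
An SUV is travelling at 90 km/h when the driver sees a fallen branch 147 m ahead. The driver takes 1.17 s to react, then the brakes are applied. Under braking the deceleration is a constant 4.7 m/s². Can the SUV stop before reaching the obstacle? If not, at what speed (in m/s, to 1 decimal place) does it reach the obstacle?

90 km/h ÷ 3.6 = 25.0000 m/s.
Reaction distance = 25.0000 × 1.17 = 29.250 m.
Braking distance = v²/(2a) = 625.000 / 9.400 = 66.489 m.
Total stopping distance = 29.250 + 66.489 = 95.739 m, vs 147 m available — it stops with 147 − 95.739 = 51.261 m to spare.

Yes — it stops about 51.3 m short of the obstacle, so it never reaches it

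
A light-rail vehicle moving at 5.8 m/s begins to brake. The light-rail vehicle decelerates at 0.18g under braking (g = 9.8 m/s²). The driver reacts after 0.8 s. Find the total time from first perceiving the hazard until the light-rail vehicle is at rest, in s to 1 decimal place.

Total time ≈ 4.1 s

a = 0.18 × 9.8 = 1.764 m/s².
Braking time = v/a = 5.8000 / 1.764 = 3.288 s.
Total = 0.8 + 3.288 = 4.088 s.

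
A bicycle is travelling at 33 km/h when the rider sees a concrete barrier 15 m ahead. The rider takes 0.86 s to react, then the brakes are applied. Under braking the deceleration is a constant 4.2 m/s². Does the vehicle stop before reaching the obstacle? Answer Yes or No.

33 km/h ÷ 3.6 = 9.1667 m/s.
Reaction distance = 9.1667 × 0.86 = 7.883 m.
Braking distance = v²/(2a) = 84.028 / 8.400 = 10.003 m.
Total stopping distance = 7.883 + 10.003 = 17.886 m, vs 15 m available — it cannot stop in time and overshoots by 17.886 − 15 = 2.886 m.

No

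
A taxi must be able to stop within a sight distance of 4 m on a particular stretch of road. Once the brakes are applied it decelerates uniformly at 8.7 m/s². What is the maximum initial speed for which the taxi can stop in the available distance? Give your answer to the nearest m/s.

v²/(2a) = d ⇒ v = √(2 × 8.700 × 4) = √69.60 = 8.3427 m/s.

Maximum speed ≈ 8 m/s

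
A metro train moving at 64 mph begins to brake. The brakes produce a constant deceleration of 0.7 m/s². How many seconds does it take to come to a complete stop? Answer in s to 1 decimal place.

64 mph × 0.44704 = 28.6106 m/s.
Braking time = v/a = 28.6106 / 0.700 = 40.872 s.

Braking time ≈ 40.9 s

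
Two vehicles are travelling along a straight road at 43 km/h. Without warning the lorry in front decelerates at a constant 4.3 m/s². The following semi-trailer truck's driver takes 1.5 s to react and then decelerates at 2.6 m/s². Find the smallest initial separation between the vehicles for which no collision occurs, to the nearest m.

43 km/h ÷ 3.6 = 11.9444 m/s.
Leader travels v²/(2a_L) = 142.669 / 8.600 = 16.589 m before stopping.
Follower covers v·t_r = 11.9444 × 1.5 = 17.917 m while reacting, then v²/(2a_F) = 142.669 / 5.200 = 27.436 m while braking, for a total of 17.917 + 27.436 = 45.353 m.
Since a_F ≤ a_L and the follower starts braking later, the follower is never slower than the leader, so the closest approach is when both have stopped.
Minimum gap = 45.353 − 16.589 = 28.764 m.

Minimum gap ≈ 29 m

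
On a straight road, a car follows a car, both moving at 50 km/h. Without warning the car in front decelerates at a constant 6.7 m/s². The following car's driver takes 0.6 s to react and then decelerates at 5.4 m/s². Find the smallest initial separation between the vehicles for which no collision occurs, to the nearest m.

Minimum gap ≈ 12 m

50 km/h ÷ 3.6 = 13.8889 m/s.
Leader travels v²/(2a_L) = 192.902 / 13.400 = 14.396 m before stopping.
Follower covers v·t_r = 13.8889 × 0.6 = 8.333 m while reacting, then v²/(2a_F) = 192.902 / 10.800 = 17.861 m while braking, for a total of 8.333 + 17.861 = 26.194 m.
Since a_F ≤ a_L and the follower starts braking later, the follower is never slower than the leader, so the closest approach is when both have stopped.
Minimum gap = 26.194 − 14.396 = 11.798 m.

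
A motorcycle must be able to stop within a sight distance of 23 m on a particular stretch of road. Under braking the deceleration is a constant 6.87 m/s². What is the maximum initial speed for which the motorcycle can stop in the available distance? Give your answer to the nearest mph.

v²/(2a) = d ⇒ v = √(2 × 6.870 × 23) = √316.02 = 17.7770 m/s.
17.7770 m/s ÷ 0.44704 = 39.766 mph.

Maximum speed ≈ 40 mph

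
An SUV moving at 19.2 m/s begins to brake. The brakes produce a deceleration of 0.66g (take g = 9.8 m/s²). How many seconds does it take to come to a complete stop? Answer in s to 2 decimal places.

Braking time ≈ 2.97 s

a = 0.66 × 9.8 = 6.468 m/s².
Braking time = v/a = 19.2000 / 6.468 = 2.968 s.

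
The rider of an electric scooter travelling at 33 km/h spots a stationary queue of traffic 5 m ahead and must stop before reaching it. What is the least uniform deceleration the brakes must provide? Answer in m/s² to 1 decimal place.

33 km/h ÷ 3.6 = 9.1667 m/s.
v² = 2a·d ⇒ a = v²/(2d) = 9.1667² / (2 × 5.000) = 84.028 / 10.000 = 8.4028 m/s².

Required deceleration ≈ 8.4 m/s²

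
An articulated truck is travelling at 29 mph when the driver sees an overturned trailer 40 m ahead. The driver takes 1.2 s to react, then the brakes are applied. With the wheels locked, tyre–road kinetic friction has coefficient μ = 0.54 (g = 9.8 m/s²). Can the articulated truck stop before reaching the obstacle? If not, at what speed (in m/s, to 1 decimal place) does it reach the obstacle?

29 mph × 0.44704 = 12.9642 m/s.
a = μg = 0.54 × 9.8 = 5.292 m/s².
Reaction distance = 12.9642 × 1.2 = 15.557 m.
Braking distance = v²/(2a) = 168.070 / 10.584 = 15.880 m.
Total stopping distance = 15.557 + 15.880 = 31.437 m, vs 40 m available — it stops with 40 − 31.437 = 8.563 m to spare.

Yes — it stops about 8.6 m short of the obstacle, so it never reaches it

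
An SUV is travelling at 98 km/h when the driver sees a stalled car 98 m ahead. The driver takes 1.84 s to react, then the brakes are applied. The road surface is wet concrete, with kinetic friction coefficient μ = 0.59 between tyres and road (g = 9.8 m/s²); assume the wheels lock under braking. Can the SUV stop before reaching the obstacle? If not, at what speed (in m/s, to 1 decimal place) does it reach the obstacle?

98 km/h ÷ 3.6 = 27.2222 m/s.
a = μg = 0.59 × 9.8 = 5.782 m/s².
Reaction distance = 27.2222 × 1.84 = 50.089 m.
Braking distance needed to stop: v²/(2a) = 741.048 / 11.564 = 64.082 m, so total needed = 50.089 + 64.082 = 114.171 m > 98 m — it cannot stop.
Distance remaining when braking begins: 98 − 50.089 = 47.911 m.
v² = v₀² − 2a·d = 741.048 − 2 × 5.782 × 47.911 = 187.005 m²/s².
v = √187.005 = 13.675 m/s.

No — it strikes the obstacle at 13.7 m/s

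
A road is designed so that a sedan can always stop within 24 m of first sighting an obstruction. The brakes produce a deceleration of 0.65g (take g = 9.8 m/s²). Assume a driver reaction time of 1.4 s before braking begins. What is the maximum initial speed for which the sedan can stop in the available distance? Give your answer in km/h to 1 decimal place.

Maximum speed ≈ 38.6 km/h

a = 0.65 × 9.8 = 6.370 m/s².
Stopping distance: v·t_r + v²/(2a) = 24 with t_r = 1.4 s and a = 6.370 m/s².
So v² + 17.836 v − 305.76 = 0.
Positive root: v = −a·t_r + √((a·t_r)² + 2a·d) = −8.918 + √(79.531 + 305.76) = 10.7108 m/s.
10.7108 m/s × 3.6 = 38.559 km/h.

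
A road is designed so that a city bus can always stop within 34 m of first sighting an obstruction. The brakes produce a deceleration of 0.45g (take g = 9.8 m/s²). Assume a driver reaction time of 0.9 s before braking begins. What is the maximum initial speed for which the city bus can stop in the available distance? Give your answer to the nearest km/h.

a = 0.45 × 9.8 = 4.410 m/s².
Stopping distance: v·t_r + v²/(2a) = 34 with t_r = 0.9 s and a = 4.410 m/s².
So v² + 7.938 v − 299.88 = 0.
Positive root: v = −a·t_r + √((a·t_r)² + 2a·d) = −3.969 + √(15.753 + 299.88) = 13.7971 m/s.
13.7971 m/s × 3.6 = 49.670 km/h.

Maximum speed ≈ 50 km/h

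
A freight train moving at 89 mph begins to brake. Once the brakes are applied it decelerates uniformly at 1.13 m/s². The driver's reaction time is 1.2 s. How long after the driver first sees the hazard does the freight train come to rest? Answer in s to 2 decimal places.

Total time ≈ 36.41 s

89 mph × 0.44704 = 39.7866 m/s.
Braking time = v/a = 39.7866 / 1.130 = 35.209 s.
Total = 1.2 + 35.209 = 36.409 s.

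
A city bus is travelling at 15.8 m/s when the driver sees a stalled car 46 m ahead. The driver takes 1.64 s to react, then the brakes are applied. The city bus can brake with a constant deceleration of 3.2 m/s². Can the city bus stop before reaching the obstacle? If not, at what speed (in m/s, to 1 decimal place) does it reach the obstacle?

No — it strikes the obstacle at 11.0 m/s

Reaction distance = 15.8000 × 1.64 = 25.912 m.
Braking distance needed to stop: v²/(2a) = 249.640 / 6.400 = 39.006 m, so total needed = 25.912 + 39.006 = 64.918 m > 46 m — it cannot stop.
Distance remaining when braking begins: 46 − 25.912 = 20.088 m.
v² = v₀² − 2a·d = 249.640 − 2 × 3.200 × 20.088 = 121.077 m²/s².
v = √121.077 = 11.003 m/s.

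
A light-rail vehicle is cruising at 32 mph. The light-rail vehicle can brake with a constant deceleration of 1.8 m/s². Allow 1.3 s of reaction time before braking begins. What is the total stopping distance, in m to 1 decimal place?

32 mph × 0.44704 = 14.3053 m/s.
Reaction distance = v·t_r = 14.3053 × 1.3 = 18.597 m.
Braking distance = v²/(2a) = 14.3053² / (2 × 1.800) = 204.642 / 3.600 = 56.845 m.
Total = 18.597 + 56.845 = 75.442 m.

Total stopping distance ≈ 75.4 m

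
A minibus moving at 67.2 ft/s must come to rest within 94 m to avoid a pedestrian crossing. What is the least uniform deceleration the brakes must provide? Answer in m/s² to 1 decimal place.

Required deceleration ≈ 2.2 m/s²

67.2 ft/s × 0.3048 = 20.4826 m/s.
v² = 2a·d ⇒ a = v²/(2d) = 20.4826² / (2 × 94.000) = 419.537 / 188.000 = 2.2316 m/s².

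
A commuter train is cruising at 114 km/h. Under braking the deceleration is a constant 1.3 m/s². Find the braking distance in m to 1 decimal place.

114 km/h ÷ 3.6 = 31.6667 m/s.
Braking distance = v²/(2a) = 31.6667² / (2 × 1.300) = 1002.780 / 2.600 = 385.685 m.

Braking distance ≈ 385.7 m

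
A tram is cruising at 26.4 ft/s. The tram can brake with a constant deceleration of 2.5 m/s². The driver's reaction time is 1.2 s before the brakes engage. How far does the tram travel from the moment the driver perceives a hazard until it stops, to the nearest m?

Total stopping distance ≈ 23 m

26.4 ft/s × 0.3048 = 8.0467 m/s.
Reaction distance = v·t_r = 8.0467 × 1.2 = 9.656 m.
Braking distance = v²/(2a) = 8.0467² / (2 × 2.500) = 64.749 / 5.000 = 12.950 m.
Total = 9.656 + 12.950 = 22.606 m.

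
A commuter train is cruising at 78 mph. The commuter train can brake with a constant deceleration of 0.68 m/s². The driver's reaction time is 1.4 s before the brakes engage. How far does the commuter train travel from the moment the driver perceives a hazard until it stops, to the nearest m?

78 mph × 0.44704 = 34.8691 m/s.
Reaction distance = v·t_r = 34.8691 × 1.4 = 48.817 m.
Braking distance = v²/(2a) = 34.8691² / (2 × 0.680) = 1215.854 / 1.360 = 894.010 m.
Total = 48.817 + 894.010 = 942.827 m.

Total stopping distance ≈ 943 m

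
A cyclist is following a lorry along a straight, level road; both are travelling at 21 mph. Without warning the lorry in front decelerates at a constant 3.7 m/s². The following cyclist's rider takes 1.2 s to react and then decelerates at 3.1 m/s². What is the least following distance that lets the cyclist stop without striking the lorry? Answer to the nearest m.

21 mph × 0.44704 = 9.3878 m/s.
Leader travels v²/(2a_L) = 88.131 / 7.400 = 11.910 m before stopping.
Follower covers v·t_r = 9.3878 × 1.2 = 11.265 m while reacting, then v²/(2a_F) = 88.131 / 6.200 = 14.215 m while braking, for a total of 11.265 + 14.215 = 25.480 m.
Since a_F ≤ a_L and the follower starts braking later, the follower is never slower than the leader, so the closest approach is when both have stopped.
Minimum gap = 25.480 − 11.910 = 13.570 m.

Minimum gap ≈ 14 m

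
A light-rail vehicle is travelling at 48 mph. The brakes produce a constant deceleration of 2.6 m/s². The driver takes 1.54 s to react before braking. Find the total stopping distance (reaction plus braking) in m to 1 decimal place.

Total stopping distance ≈ 121.6 m

48 mph × 0.44704 = 21.4579 m/s.
Reaction distance = v·t_r = 21.4579 × 1.54 = 33.045 m.
Braking distance = v²/(2a) = 21.4579² / (2 × 2.600) = 460.441 / 5.200 = 88.546 m.
Total = 33.045 + 88.546 = 121.591 m.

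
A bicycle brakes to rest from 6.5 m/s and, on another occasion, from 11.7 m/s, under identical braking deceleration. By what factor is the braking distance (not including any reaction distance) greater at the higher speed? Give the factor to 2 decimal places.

Factor ≈ 3.24

Braking distance d = v²/(2a), so with a fixed, d ∝ v².
Factor = (11.7/6.5)² = 1.8000² = 3.2400.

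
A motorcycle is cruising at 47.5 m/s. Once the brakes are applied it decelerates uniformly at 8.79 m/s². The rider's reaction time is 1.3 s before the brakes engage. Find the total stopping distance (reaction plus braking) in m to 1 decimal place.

Total stopping distance ≈ 190.1 m

Reaction distance = v·t_r = 47.5000 × 1.3 = 61.750 m.
Braking distance = v²/(2a) = 47.5000² / (2 × 8.790) = 2256.250 / 17.580 = 128.342 m.
Total = 61.750 + 128.342 = 190.092 m.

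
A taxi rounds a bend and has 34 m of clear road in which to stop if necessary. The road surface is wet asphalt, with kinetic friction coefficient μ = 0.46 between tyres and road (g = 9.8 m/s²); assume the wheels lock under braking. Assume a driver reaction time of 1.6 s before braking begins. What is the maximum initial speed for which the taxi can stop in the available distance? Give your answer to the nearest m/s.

Maximum speed ≈ 12 m/s

a = μg = 0.46 × 9.8 = 4.508 m/s².
Stopping distance: v·t_r + v²/(2a) = 34 with t_r = 1.6 s and a = 4.508 m/s².
So v² + 14.426 v − 306.54 = 0.
Positive root: v = −a·t_r + √((a·t_r)² + 2a·d) = −7.213 + √(52.027 + 306.54) = 11.7229 m/s.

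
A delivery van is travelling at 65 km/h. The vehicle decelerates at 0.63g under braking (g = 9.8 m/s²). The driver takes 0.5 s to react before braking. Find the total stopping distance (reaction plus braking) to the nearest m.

65 km/h ÷ 3.6 = 18.0556 m/s.
a = 0.63 × 9.8 = 6.174 m/s².
Reaction distance = v·t_r = 18.0556 × 0.5 = 9.028 m.
Braking distance = v²/(2a) = 18.0556² / (2 × 6.174) = 326.005 / 12.348 = 26.401 m.
Total = 9.028 + 26.401 = 35.429 m.

Total stopping distance ≈ 35 m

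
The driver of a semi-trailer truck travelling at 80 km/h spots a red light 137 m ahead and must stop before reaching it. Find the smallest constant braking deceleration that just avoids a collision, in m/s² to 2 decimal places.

Required deceleration ≈ 1.80 m/s²

80 km/h ÷ 3.6 = 22.2222 m/s.
v² = 2a·d ⇒ a = v²/(2d) = 22.2222² / (2 × 137.000) = 493.826 / 274.000 = 1.8023 m/s².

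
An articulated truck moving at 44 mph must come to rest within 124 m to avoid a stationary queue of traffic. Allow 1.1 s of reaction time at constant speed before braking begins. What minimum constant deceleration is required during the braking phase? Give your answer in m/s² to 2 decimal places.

44 mph × 0.44704 = 19.6698 m/s.
Distance covered during reaction = 19.6698 × 1.1 = 21.637 m.
Distance available for braking: 124 − 21.637 = 102.363 m.
v² = 2a·d ⇒ a = v²/(2d) = 19.6698² / (2 × 102.363) = 386.901 / 204.726 = 1.8898 m/s².

Required deceleration ≈ 1.89 m/s²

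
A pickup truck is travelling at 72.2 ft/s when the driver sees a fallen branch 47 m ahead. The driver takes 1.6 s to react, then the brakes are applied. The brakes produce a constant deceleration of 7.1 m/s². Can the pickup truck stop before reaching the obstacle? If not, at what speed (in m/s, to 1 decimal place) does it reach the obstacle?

72.2 ft/s × 0.3048 = 22.0066 m/s.
Reaction distance = 22.0066 × 1.6 = 35.211 m.
Braking distance needed to stop: v²/(2a) = 484.290 / 14.200 = 34.105 m, so total needed = 35.211 + 34.105 = 69.316 m > 47 m — it cannot stop.
Distance remaining when braking begins: 47 − 35.211 = 11.789 m.
v² = v₀² − 2a·d = 484.290 − 2 × 7.100 × 11.789 = 316.886 m²/s².
v = √316.886 = 17.801 m/s.

No — it strikes the obstacle at 17.8 m/s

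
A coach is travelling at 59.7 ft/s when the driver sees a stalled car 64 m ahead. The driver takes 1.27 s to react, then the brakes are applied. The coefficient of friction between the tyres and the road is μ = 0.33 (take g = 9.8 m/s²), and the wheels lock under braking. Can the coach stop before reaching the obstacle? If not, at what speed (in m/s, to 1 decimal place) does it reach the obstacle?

No — it strikes the obstacle at 8.2 m/s

59.7 ft/s × 0.3048 = 18.1966 m/s.
a = μg = 0.33 × 9.8 = 3.234 m/s².
Reaction distance = 18.1966 × 1.27 = 23.110 m.
Braking distance needed to stop: v²/(2a) = 331.116 / 6.468 = 51.193 m, so total needed = 23.110 + 51.193 = 74.303 m > 64 m — it cannot stop.
Distance remaining when braking begins: 64 − 23.110 = 40.890 m.
v² = v₀² − 2a·d = 331.116 − 2 × 3.234 × 40.890 = 66.639 m²/s².
v = √66.639 = 8.163 m/s.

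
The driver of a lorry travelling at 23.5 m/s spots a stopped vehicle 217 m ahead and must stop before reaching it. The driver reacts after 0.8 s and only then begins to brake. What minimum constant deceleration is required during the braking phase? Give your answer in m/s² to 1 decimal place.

Distance covered during reaction = 23.5000 × 0.8 = 18.800 m.
Distance available for braking: 217 − 18.800 = 198.200 m.
v² = 2a·d ⇒ a = v²/(2d) = 23.5000² / (2 × 198.200) = 552.250 / 396.400 = 1.3932 m/s².

Required deceleration ≈ 1.4 m/s²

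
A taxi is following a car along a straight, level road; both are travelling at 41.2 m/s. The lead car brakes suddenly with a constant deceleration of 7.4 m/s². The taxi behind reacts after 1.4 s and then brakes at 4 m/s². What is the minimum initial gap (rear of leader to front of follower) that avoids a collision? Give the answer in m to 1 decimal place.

Leader travels v²/(2a_L) = 1697.440 / 14.800 = 114.692 m before stopping.
Follower covers v·t_r = 41.2000 × 1.4 = 57.680 m while reacting, then v²/(2a_F) = 1697.440 / 8.000 = 212.180 m while braking, for a total of 57.680 + 212.180 = 269.860 m.
Since a_F ≤ a_L and the follower starts braking later, the follower is never slower than the leader, so the closest approach is when both have stopped.
Minimum gap = 269.860 − 114.692 = 155.168 m.

Minimum gap ≈ 155.2 m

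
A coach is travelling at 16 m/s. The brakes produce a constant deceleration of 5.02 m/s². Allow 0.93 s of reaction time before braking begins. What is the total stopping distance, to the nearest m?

Total stopping distance ≈ 40 m

Reaction distance = v·t_r = 16.0000 × 0.93 = 14.880 m.
Braking distance = v²/(2a) = 16.0000² / (2 × 5.020) = 256.000 / 10.040 = 25.498 m.
Total = 14.880 + 25.498 = 40.378 m.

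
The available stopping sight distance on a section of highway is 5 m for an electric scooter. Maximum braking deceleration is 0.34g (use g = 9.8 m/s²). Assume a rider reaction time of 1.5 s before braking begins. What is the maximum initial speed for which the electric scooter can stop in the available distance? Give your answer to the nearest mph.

a = 0.34 × 9.8 = 3.332 m/s².
Stopping distance: v·t_r + v²/(2a) = 5 with t_r = 1.5 s and a = 3.332 m/s².
So v² + 9.996 v − 33.32 = 0.
Positive root: v = −a·t_r + √((a·t_r)² + 2a·d) = −4.998 + √(24.980 + 33.32) = 2.6374 m/s.
2.6374 m/s ÷ 0.44704 = 5.900 mph.

Maximum speed ≈ 6 mph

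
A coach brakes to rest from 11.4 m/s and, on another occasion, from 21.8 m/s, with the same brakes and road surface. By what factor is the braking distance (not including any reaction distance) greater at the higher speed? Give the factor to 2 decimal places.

Factor ≈ 3.66

Braking distance d = v²/(2a), so with a fixed, d ∝ v².
Factor = (21.8/11.4)² = 1.9123² = 3.6569.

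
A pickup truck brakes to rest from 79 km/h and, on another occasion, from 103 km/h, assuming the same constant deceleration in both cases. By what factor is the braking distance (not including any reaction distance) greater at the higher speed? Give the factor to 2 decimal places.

Braking distance d = v²/(2a), so with a fixed, d ∝ v².
Factor = (103/79)² = 1.3038² = 1.6999.

Factor ≈ 1.70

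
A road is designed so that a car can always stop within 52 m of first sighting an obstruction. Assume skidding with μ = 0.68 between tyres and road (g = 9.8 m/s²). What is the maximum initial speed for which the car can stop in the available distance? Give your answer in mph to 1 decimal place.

Maximum speed ≈ 58.9 mph

a = μg = 0.68 × 9.8 = 6.664 m/s².
v²/(2a) = d ⇒ v = √(2 × 6.664 × 52) = √693.06 = 26.3260 m/s.
26.3260 m/s ÷ 0.44704 = 58.890 mph.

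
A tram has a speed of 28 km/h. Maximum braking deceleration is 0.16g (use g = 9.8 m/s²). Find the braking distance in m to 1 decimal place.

Braking distance ≈ 19.3 m

28 km/h ÷ 3.6 = 7.7778 m/s.
a = 0.16 × 9.8 = 1.568 m/s².
Braking distance = v²/(2a) = 7.7778² / (2 × 1.568) = 60.494 / 3.136 = 19.290 m.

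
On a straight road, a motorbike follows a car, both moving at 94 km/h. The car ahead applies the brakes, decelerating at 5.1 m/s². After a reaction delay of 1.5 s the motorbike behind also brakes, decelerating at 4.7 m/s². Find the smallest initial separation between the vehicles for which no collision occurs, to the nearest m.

94 km/h ÷ 3.6 = 26.1111 m/s.
Leader travels v²/(2a_L) = 681.790 / 10.200 = 66.842 m before stopping.
Follower covers v·t_r = 26.1111 × 1.5 = 39.167 m while reacting, then v²/(2a_F) = 681.790 / 9.400 = 72.531 m while braking, for a total of 39.167 + 72.531 = 111.698 m.
Since a_F ≤ a_L and the follower starts braking later, the follower is never slower than the leader, so the closest approach is when both have stopped.
Minimum gap = 111.698 − 66.842 = 44.856 m.

Minimum gap ≈ 45 m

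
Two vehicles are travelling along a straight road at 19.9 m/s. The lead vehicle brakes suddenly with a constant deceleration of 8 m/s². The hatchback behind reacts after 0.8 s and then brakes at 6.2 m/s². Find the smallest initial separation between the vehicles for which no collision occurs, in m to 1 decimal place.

Leader travels v²/(2a_L) = 396.010 / 16.000 = 24.751 m before stopping.
Follower covers v·t_r = 19.9000 × 0.8 = 15.920 m while reacting, then v²/(2a_F) = 396.010 / 12.400 = 31.936 m while braking, for a total of 15.920 + 31.936 = 47.856 m.
Since a_F ≤ a_L and the follower starts braking later, the follower is never slower than the leader, so the closest approach is when both have stopped.
Minimum gap = 47.856 − 24.751 = 23.105 m.

Minimum gap ≈ 23.1 m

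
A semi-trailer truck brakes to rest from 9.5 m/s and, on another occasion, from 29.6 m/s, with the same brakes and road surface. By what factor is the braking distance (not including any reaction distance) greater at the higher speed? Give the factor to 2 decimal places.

Braking distance d = v²/(2a), so with a fixed, d ∝ v².
Factor = (29.6/9.5)² = 3.1158² = 9.7082.

Factor ≈ 9.71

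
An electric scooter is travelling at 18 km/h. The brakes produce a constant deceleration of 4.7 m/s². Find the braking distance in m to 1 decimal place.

18 km/h ÷ 3.6 = 5.0000 m/s.
Braking distance = v²/(2a) = 5.0000² / (2 × 4.700) = 25.000 / 9.400 = 2.660 m.

Braking distance ≈ 2.7 m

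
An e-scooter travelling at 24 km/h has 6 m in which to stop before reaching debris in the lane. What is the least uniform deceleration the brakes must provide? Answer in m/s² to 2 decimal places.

Required deceleration ≈ 3.70 m/s²

24 km/h ÷ 3.6 = 6.6667 m/s.
v² = 2a·d ⇒ a = v²/(2d) = 6.6667² / (2 × 6.000) = 44.445 / 12.000 = 3.7037 m/s².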